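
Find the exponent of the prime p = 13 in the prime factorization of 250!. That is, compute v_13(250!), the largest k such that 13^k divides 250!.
v_13(250!) = 20

Legendre's formula: v_p(n!) = Σ_{k ≥ 1} ⌊n / p^k⌋. For p = 13, n = 250, the terms are:
  ⌊250/13^1⌋ = ⌊250/13⌋ = 19
  ⌊250/13^2⌋ = ⌊250/169⌋ = 1
(the next term ⌊250/13^3⌋ = 0, terminating the sum). Summing: v_13(250!) = 19 + 1 = 20.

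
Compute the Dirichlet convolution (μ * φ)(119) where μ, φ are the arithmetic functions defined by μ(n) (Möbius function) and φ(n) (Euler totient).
(μ * φ)(119) = 75

Divisors of 119: [1, 7, 17, 119]. For each d | 119:
  d = 1: μ(1) · φ(119/1) = 1 · 96 = 96
  d = 7: μ(7) · φ(119/7) = -1 · 16 = -16
  d = 17: μ(17) · φ(119/17) = -1 · 6 = -6
  d = 119: μ(119) · φ(119/119) = 1 · 1 = 1
Summing: (μ * φ)(119) = 96 + -16 + -6 + 1 = 75.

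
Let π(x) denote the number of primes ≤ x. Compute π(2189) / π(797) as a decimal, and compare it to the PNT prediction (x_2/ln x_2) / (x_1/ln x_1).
π(2189)/π(797) = 327/139 ≈ 2.3525;  PNT prediction ≈ 2.3858.

π(797) = 139 and π(2189) = 327, so π(2189)/π(797) ≈ 2.3525. The PNT-predicted ratio is (2189/ln(2189)) / (797/ln(797)) ≈ 2.3858. The two agree to within a few percent, as expected.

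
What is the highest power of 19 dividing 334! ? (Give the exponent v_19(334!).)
v_19(334!) = 17

Legendre's formula: v_p(n!) = Σ_{k ≥ 1} ⌊n / p^k⌋. For p = 19, n = 334, the terms are:
  ⌊334/19^1⌋ = ⌊334/19⌋ = 17
(the next term ⌊334/19^2⌋ = 0, terminating the sum). Summing: v_19(334!) = 17 = 17.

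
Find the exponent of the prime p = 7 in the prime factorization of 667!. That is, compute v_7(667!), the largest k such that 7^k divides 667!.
v_7(667!) = 109

Legendre's formula: v_p(n!) = Σ_{k ≥ 1} ⌊n / p^k⌋. For p = 7, n = 667, the terms are:
  ⌊667/7^1⌋ = ⌊667/7⌋ = 95
  ⌊667/7^2⌋ = ⌊667/49⌋ = 13
  ⌊667/7^3⌋ = ⌊667/343⌋ = 1
(the next term ⌊667/7^4⌋ = 0, terminating the sum). Summing: v_7(667!) = 95 + 13 + 1 = 109.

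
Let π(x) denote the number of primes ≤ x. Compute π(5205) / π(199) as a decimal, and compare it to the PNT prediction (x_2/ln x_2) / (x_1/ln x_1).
π(5205)/π(199) = 692/46 ≈ 15.0435;  PNT prediction ≈ 16.1791.

π(199) = 46 and π(5205) = 692, so π(5205)/π(199) ≈ 15.0435. The PNT-predicted ratio is (5205/ln(5205)) / (199/ln(199)) ≈ 16.1791. The two agree to within a few percent, as expected.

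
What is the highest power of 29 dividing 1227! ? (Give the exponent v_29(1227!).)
v_29(1227!) = 43

Legendre's formula: v_p(n!) = Σ_{k ≥ 1} ⌊n / p^k⌋. For p = 29, n = 1227, the terms are:
  ⌊1227/29^1⌋ = ⌊1227/29⌋ = 42
  ⌊1227/29^2⌋ = ⌊1227/841⌋ = 1
(the next term ⌊1227/29^3⌋ = 0, terminating the sum). Summing: v_29(1227!) = 42 + 1 = 43.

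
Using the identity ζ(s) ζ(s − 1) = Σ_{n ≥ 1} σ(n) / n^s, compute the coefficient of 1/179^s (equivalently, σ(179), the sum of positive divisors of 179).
σ(179) = 180

In the product (Σ m^0/m^s)(Σ k / k^s) = Σ (Σ_{d | n} d) / n^s, the coefficient of 1/n^s is σ(n) = Σ_{d | n} d. For n = 179, divisors are [1, 179]; summing: σ(179) = 180.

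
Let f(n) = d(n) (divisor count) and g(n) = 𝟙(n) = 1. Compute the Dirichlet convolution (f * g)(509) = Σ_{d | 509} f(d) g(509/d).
(d * 𝟙)(509) = 3

Divisors of 509: [1, 509]. For each d | 509:
  d = 1: d(1) · 𝟙(509/1) = 1 · 1 = 1
  d = 509: d(509) · 𝟙(509/509) = 2 · 1 = 2
Summing: (d * 𝟙)(509) = 1 + 2 = 3.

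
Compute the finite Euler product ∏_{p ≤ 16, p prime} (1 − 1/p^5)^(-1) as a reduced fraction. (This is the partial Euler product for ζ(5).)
∏ = 2548391272552125/2457639696903844

The primes p ≤ 16 are [2, 3, 5, 7, 11, 13]. For each prime, (1 − 1/p^5)^(-1) = p^5 / (p^5 − 1). The product is (1 − 1/2^5)^(-1), (1 − 1/3^5)^(-1), (1 − 1/5^5)^(-1), (1 − 1/7^5)^(-1), (1 − 1/11^5)^(-1), (1 − 1/13^5)^(-1) = ∏ p^5 / (p^5 − 1) = 2548391272552125/2457639696903844.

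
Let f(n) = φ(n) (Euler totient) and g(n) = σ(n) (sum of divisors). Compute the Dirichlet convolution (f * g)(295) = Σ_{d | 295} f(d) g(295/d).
(φ * σ)(295) = 1180

Divisors of 295: [1, 5, 59, 295]. For each d | 295:
  d = 1: φ(1) · σ(295/1) = 1 · 360 = 360
  d = 5: φ(5) · σ(295/5) = 4 · 60 = 240
  d = 59: φ(59) · σ(295/59) = 58 · 6 = 348
  d = 295: φ(295) · σ(295/295) = 232 · 1 = 232
Summing: (φ * σ)(295) = 360 + 240 + 348 + 232 = 1180.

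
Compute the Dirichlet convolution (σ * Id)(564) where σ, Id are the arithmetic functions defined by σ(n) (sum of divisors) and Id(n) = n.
(σ * Id)(564) = 11305

Divisors of 564: [1, 2, 3, 4, 6, 12, 47, 94, 141, 188, 282, 564]. For each d | 564:
  d = 1: σ(1) · Id(564/1) = 1 · 564 = 564
  d = 2: σ(2) · Id(564/2) = 3 · 282 = 846
  d = 3: σ(3) · Id(564/3) = 4 · 188 = 752
  d = 4: σ(4) · Id(564/4) = 7 · 141 = 987
  d = 6: σ(6) · Id(564/6) = 12 · 94 = 1128
  d = 12: σ(12) · Id(564/12) = 28 · 47 = 1316
  d = 47: σ(47) · Id(564/47) = 48 · 12 = 576
  d = 94: σ(94) · Id(564/94) = 144 · 6 = 864
  d = 141: σ(141) · Id(564/141) = 192 · 4 = 768
  d = 188: σ(188) · Id(564/188) = 336 · 3 = 1008
  d = 282: σ(282) · Id(564/282) = 576 · 2 = 1152
  d = 564: σ(564) · Id(564/564) = 1344 · 1 = 1344
Summing: (σ * Id)(564) = 564 + 846 + 752 + 987 + 1128 + 1316 + 576 + 864 + 768 + 1008 + 1152 + 1344 = 11305.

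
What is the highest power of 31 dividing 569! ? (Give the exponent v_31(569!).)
v_31(569!) = 18

Legendre's formula: v_p(n!) = Σ_{k ≥ 1} ⌊n / p^k⌋. For p = 31, n = 569, the terms are:
  ⌊569/31^1⌋ = ⌊569/31⌋ = 18
(the next term ⌊569/31^2⌋ = 0, terminating the sum). Summing: v_31(569!) = 18 = 18.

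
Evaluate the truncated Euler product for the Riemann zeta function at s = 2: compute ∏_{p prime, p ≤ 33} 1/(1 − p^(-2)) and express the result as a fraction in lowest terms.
∏ = 82920037520482019/50722704772300800

The primes p ≤ 33 are [2, 3, 5, 7, 11, 13, 17, 19, 23, 29, 31]. For each prime, (1 − 1/p^2)^(-1) = p^2 / (p^2 − 1). The product is (1 − 1/2^2)^(-1), (1 − 1/3^2)^(-1), (1 − 1/5^2)^(-1), (1 − 1/7^2)^(-1), (1 − 1/11^2)^(-1), (1 − 1/13^2)^(-1), (1 − 1/17^2)^(-1), (1 − 1/19^2)^(-1), (1 − 1/23^2)^(-1), (1 − 1/29^2)^(-1), (1 − 1/31^2)^(-1) = ∏ p^2 / (p^2 − 1) = 82920037520482019/50722704772300800.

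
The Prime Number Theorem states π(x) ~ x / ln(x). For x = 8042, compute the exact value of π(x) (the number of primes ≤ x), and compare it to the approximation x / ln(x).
π(8042) = 1011;  x/ln(x) ≈ 894.31;  relative error ≈ 11.54%.

Directly count primes up to 8042: π(8042) = 1011. The PNT approximation gives 8042/ln(8042) ≈ 8042/8.99243 ≈ 894.31. Relative error (π(x) − x/ln(x)) / π(x) ≈ 11.54%; the approximation is known to undercount slightly (Li(x) is a better estimate).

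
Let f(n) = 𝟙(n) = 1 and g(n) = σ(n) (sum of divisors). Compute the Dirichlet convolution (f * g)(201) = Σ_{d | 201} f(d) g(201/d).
(𝟙 * σ)(201) = 345

Divisors of 201: [1, 3, 67, 201]. For each d | 201:
  d = 1: 𝟙(1) · σ(201/1) = 1 · 272 = 272
  d = 3: 𝟙(3) · σ(201/3) = 1 · 68 = 68
  d = 67: 𝟙(67) · σ(201/67) = 1 · 4 = 4
  d = 201: 𝟙(201) · σ(201/201) = 1 · 1 = 1
Summing: (𝟙 * σ)(201) = 272 + 68 + 4 + 1 = 345.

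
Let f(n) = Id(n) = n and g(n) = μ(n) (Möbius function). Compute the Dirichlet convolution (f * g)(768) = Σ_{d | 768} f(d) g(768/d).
(Id * μ)(768) = 256

Divisors of 768: [1, 2, 3, 4, 6, 8, 12, 16, 24, 32, 48, 64, 96, 128, 192, 256, 384, 768]. For each d | 768:
  d = 1: Id(1) · μ(768/1) = 1 · 0 = 0
  d = 2: Id(2) · μ(768/2) = 2 · 0 = 0
  d = 3: Id(3) · μ(768/3) = 3 · 0 = 0
  d = 4: Id(4) · μ(768/4) = 4 · 0 = 0
  d = 6: Id(6) · μ(768/6) = 6 · 0 = 0
  d = 8: Id(8) · μ(768/8) = 8 · 0 = 0
  d = 12: Id(12) · μ(768/12) = 12 · 0 = 0
  d = 16: Id(16) · μ(768/16) = 16 · 0 = 0
  d = 24: Id(24) · μ(768/24) = 24 · 0 = 0
  d = 32: Id(32) · μ(768/32) = 32 · 0 = 0
  d = 48: Id(48) · μ(768/48) = 48 · 0 = 0
  d = 64: Id(64) · μ(768/64) = 64 · 0 = 0
  d = 96: Id(96) · μ(768/96) = 96 · 0 = 0
  d = 128: Id(128) · μ(768/128) = 128 · 1 = 128
  d = 192: Id(192) · μ(768/192) = 192 · 0 = 0
  d = 256: Id(256) · μ(768/256) = 256 · -1 = -256
  d = 384: Id(384) · μ(768/384) = 384 · -1 = -384
  d = 768: Id(768) · μ(768/768) = 768 · 1 = 768
Summing: (Id * μ)(768) = 0 + 0 + 0 + 0 + 0 + 0 + 0 + 0 + 0 + 0 + 0 + 0 + 0 + 128 + 0 + -256 + -384 + 768 = 256.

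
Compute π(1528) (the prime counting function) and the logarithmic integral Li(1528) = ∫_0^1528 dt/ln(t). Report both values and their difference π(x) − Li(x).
π(1528) = 241;  Li(1528) ≈ 251.64;  π(x) − Li(x) ≈ -10.64.

Direct count of primes ≤ 1528 gives π(1528) = 241. Numerical evaluation of the logarithmic integral gives Li(1528) ≈ 251.64. The difference π(x) − Li(x) ≈ -10.64 is typically negative for small/moderate x (Li(x) overestimates), though Littlewood's theorem shows this sign changes infinitely often.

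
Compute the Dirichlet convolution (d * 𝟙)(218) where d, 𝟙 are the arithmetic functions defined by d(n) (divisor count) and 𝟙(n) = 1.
(d * 𝟙)(218) = 9

Divisors of 218: [1, 2, 109, 218]. For each d | 218:
  d = 1: d(1) · 𝟙(218/1) = 1 · 1 = 1
  d = 2: d(2) · 𝟙(218/2) = 2 · 1 = 2
  d = 109: d(109) · 𝟙(218/109) = 2 · 1 = 2
  d = 218: d(218) · 𝟙(218/218) = 4 · 1 = 4
Summing: (d * 𝟙)(218) = 1 + 2 + 2 + 4 = 9.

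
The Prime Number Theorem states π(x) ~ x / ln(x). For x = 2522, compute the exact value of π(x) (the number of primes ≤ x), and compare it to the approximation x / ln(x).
π(2522) = 369;  x/ln(x) ≈ 321.98;  relative error ≈ 12.74%.

Directly count primes up to 2522: π(2522) = 369. The PNT approximation gives 2522/ln(2522) ≈ 2522/7.83281 ≈ 321.98. Relative error (π(x) − x/ln(x)) / π(x) ≈ 12.74%; the approximation is known to undercount slightly (Li(x) is a better estimate).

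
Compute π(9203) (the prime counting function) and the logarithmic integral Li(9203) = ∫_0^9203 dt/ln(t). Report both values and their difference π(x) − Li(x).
π(9203) = 1141;  Li(9203) ≈ 1159.22;  π(x) − Li(x) ≈ -18.22.

Direct count of primes ≤ 9203 gives π(9203) = 1141. Numerical evaluation of the logarithmic integral gives Li(9203) ≈ 1159.22. The difference π(x) − Li(x) ≈ -18.22 is typically negative for small/moderate x (Li(x) overestimates), though Littlewood's theorem shows this sign changes infinitely often.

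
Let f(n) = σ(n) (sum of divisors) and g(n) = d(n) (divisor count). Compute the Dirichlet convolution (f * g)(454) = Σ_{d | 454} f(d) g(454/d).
(σ * d)(454) = 1150

Divisors of 454: [1, 2, 227, 454]. For each d | 454:
  d = 1: σ(1) · d(454/1) = 1 · 4 = 4
  d = 2: σ(2) · d(454/2) = 3 · 2 = 6
  d = 227: σ(227) · d(454/227) = 228 · 2 = 456
  d = 454: σ(454) · d(454/454) = 684 · 1 = 684
Summing: (σ * d)(454) = 4 + 6 + 456 + 684 = 1150.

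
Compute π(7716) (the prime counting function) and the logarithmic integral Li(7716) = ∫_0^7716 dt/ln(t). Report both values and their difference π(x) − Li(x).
π(7716) = 978;  Li(7716) ≈ 994.75;  π(x) − Li(x) ≈ -16.75.

Direct count of primes ≤ 7716 gives π(7716) = 978. Numerical evaluation of the logarithmic integral gives Li(7716) ≈ 994.75. The difference π(x) − Li(x) ≈ -16.75 is typically negative for small/moderate x (Li(x) overestimates), though Littlewood's theorem shows this sign changes infinitely often.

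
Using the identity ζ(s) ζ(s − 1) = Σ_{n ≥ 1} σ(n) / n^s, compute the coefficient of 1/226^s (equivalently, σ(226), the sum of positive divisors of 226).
σ(226) = 342

In the product (Σ m^0/m^s)(Σ k / k^s) = Σ (Σ_{d | n} d) / n^s, the coefficient of 1/n^s is σ(n) = Σ_{d | n} d. For n = 226, divisors are [1, 2, 113, 226]; summing: σ(226) = 342.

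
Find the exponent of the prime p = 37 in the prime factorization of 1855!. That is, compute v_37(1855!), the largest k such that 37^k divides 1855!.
v_37(1855!) = 51

Legendre's formula: v_p(n!) = Σ_{k ≥ 1} ⌊n / p^k⌋. For p = 37, n = 1855, the terms are:
  ⌊1855/37^1⌋ = ⌊1855/37⌋ = 50
  ⌊1855/37^2⌋ = ⌊1855/1369⌋ = 1
(the next term ⌊1855/37^3⌋ = 0, terminating the sum). Summing: v_37(1855!) = 50 + 1 = 51.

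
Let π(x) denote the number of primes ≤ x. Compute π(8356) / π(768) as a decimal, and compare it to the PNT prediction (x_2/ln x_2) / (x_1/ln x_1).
π(8356)/π(768) = 1046/135 ≈ 7.7481;  PNT prediction ≈ 8.0044.

π(768) = 135 and π(8356) = 1046, so π(8356)/π(768) ≈ 7.7481. The PNT-predicted ratio is (8356/ln(8356)) / (768/ln(768)) ≈ 8.0044. The two agree to within a few percent, as expected.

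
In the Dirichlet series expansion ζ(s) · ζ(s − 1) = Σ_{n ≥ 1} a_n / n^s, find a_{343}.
σ(343) = 400

In the product (Σ m^0/m^s)(Σ k / k^s) = Σ (Σ_{d | n} d) / n^s, the coefficient of 1/n^s is σ(n) = Σ_{d | n} d. For n = 343, divisors are [1, 7, 49, 343]; summing: σ(343) = 400.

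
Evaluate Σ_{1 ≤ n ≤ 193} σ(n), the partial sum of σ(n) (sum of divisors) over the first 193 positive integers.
Σ_{n ≤ 193} σ(n) = 30684

Compute σ(n) for each 1 ≤ n ≤ 193: σ(1) = 1, σ(2) = 3, σ(3) = 4, σ(4) = 7, σ(5) = 6, σ(6) = 12, σ(7) = 8, σ(8) = 15, σ(9) = 13, σ(10) = 18, σ(11) = 12, σ(12) = 28, σ(13) = 14, σ(14) = 24, σ(15) = 24, σ(16) = 31, σ(17) = 18, σ(18) = 39, σ(19) = 20, σ(20) = 42, σ(21) = 32, σ(22) = 36, σ(23) = 24, σ(24) = 60, σ(25) = 31, σ(26) = 42, σ(27) = 40, σ(28) = 56, σ(29) = 30, σ(30) = 72, σ(31) = 32, σ(32) = 63, σ(33) = 48, σ(34) = 54, σ(35) = 48, σ(36) = 91, σ(37) = 38, σ(38) = 60, σ(39) = 56, σ(40) = 90, σ(41) = 42, σ(42) = 96, σ(43) = 44, σ(44) = 84, σ(45) = 78, σ(46) = 72, σ(47) = 48, σ(48) = 124, σ(49) = 57, σ(50) = 93, σ(51) = 72, σ(52) = 98, σ(53) = 54, σ(54) = 120, σ(55) = 72, σ(56) = 120, σ(57) = 80, σ(58) = 90, σ(59) = 60, σ(60) = 168, σ(61) = 62, σ(62) = 96, σ(63) = 104, σ(64) = 127, σ(65) = 84, σ(66) = 144, σ(67) = 68, σ(68) = 126, σ(69) = 96, σ(70) = 144, σ(71) = 72, σ(72) = 195, σ(73) = 74, σ(74) = 114, σ(75) = 124, σ(76) = 140, σ(77) = 96, σ(78) = 168, σ(79) = 80, σ(80) = 186, σ(81) = 121, σ(82) = 126, σ(83) = 84, σ(84) = 224, σ(85) = 108, σ(86) = 132, σ(87) = 120, σ(88) = 180, σ(89) = 90, σ(90) = 234, σ(91) = 112, σ(92) = 168, σ(93) = 128, σ(94) = 144, σ(95) = 120, σ(96) = 252, σ(97) = 98, σ(98) = 171, σ(99) = 156, σ(100) = 217, σ(101) = 102, σ(102) = 216, σ(103) = 104, σ(104) = 210, σ(105) = 192, σ(106) = 162, σ(107) = 108, σ(108) = 280, σ(109) = 110, σ(110) = 216, σ(111) = 152, σ(112) = 248, σ(113) = 114, σ(114) = 240, σ(115) = 144, σ(116) = 210, σ(117) = 182, σ(118) = 180, σ(119) = 144, σ(120) = 360, σ(121) = 133, σ(122) = 186, σ(123) = 168, σ(124) = 224, σ(125) = 156, σ(126) = 312, σ(127) = 128, σ(128) = 255, σ(129) = 176, σ(130) = 252, σ(131) = 132, σ(132) = 336, σ(133) = 160, σ(134) = 204, σ(135) = 240, σ(136) = 270, σ(137) = 138, σ(138) = 288, σ(139) = 140, σ(140) = 336, σ(141) = 192, σ(142) = 216, σ(143) = 168, σ(144) = 403, σ(145) = 180, σ(146) = 222, σ(147) = 228, σ(148) = 266, σ(149) = 150, σ(150) = 372, σ(151) = 152, σ(152) = 300, σ(153) = 234, σ(154) = 288, σ(155) = 192, σ(156) = 392, σ(157) = 158, σ(158) = 240, σ(159) = 216, σ(160) = 378, σ(161) = 192, σ(162) = 363, σ(163) = 164, σ(164) = 294, σ(165) = 288, σ(166) = 252, σ(167) = 168, σ(168) = 480, σ(169) = 183, σ(170) = 324, σ(171) = 260, σ(172) = 308, σ(173) = 174, σ(174) = 360, σ(175) = 248, σ(176) = 372, σ(177) = 240, σ(178) = 270, σ(179) = 180, σ(180) = 546, σ(181) = 182, σ(182) = 336, σ(183) = 248, σ(184) = 360, σ(185) = 228, σ(186) = 384, σ(187) = 216, σ(188) = 336, σ(189) = 320, σ(190) = 360, σ(191) = 192, σ(192) = 508, σ(193) = 194. Summing all 193 values: 30684. (Average order: Σ_{n ≤ x} σ(n) ~ (π²/12) x². For x = 193, (π²/12)·193² ≈ 30636.07.)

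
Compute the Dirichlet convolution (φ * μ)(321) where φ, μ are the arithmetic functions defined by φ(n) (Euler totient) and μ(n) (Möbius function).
(φ * μ)(321) = 105

Divisors of 321: [1, 3, 107, 321]. For each d | 321:
  d = 1: φ(1) · μ(321/1) = 1 · 1 = 1
  d = 3: φ(3) · μ(321/3) = 2 · -1 = -2
  d = 107: φ(107) · μ(321/107) = 106 · -1 = -106
  d = 321: φ(321) · μ(321/321) = 212 · 1 = 212
Summing: (φ * μ)(321) = 1 + -2 + -106 + 212 = 105.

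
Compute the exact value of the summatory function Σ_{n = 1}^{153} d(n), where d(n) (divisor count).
Σ_{n ≤ 153} d(n) = 796

Compute d(n) for each 1 ≤ n ≤ 153: d(1) = 1, d(2) = 2, d(3) = 2, d(4) = 3, d(5) = 2, d(6) = 4, d(7) = 2, d(8) = 4, d(9) = 3, d(10) = 4, d(11) = 2, d(12) = 6, d(13) = 2, d(14) = 4, d(15) = 4, d(16) = 5, d(17) = 2, d(18) = 6, d(19) = 2, d(20) = 6, d(21) = 4, d(22) = 4, d(23) = 2, d(24) = 8, d(25) = 3, d(26) = 4, d(27) = 4, d(28) = 6, d(29) = 2, d(30) = 8, d(31) = 2, d(32) = 6, d(33) = 4, d(34) = 4, d(35) = 4, d(36) = 9, d(37) = 2, d(38) = 4, d(39) = 4, d(40) = 8, d(41) = 2, d(42) = 8, d(43) = 2, d(44) = 6, d(45) = 6, d(46) = 4, d(47) = 2, d(48) = 10, d(49) = 3, d(50) = 6, d(51) = 4, d(52) = 6, d(53) = 2, d(54) = 8, d(55) = 4, d(56) = 8, d(57) = 4, d(58) = 4, d(59) = 2, d(60) = 12, d(61) = 2, d(62) = 4, d(63) = 6, d(64) = 7, d(65) = 4, d(66) = 8, d(67) = 2, d(68) = 6, d(69) = 4, d(70) = 8, d(71) = 2, d(72) = 12, d(73) = 2, d(74) = 4, d(75) = 6, d(76) = 6, d(77) = 4, d(78) = 8, d(79) = 2, d(80) = 10, d(81) = 5, d(82) = 4, d(83) = 2, d(84) = 12, d(85) = 4, d(86) = 4, d(87) = 4, d(88) = 8, d(89) = 2, d(90) = 12, d(91) = 4, d(92) = 6, d(93) = 4, d(94) = 4, d(95) = 4, d(96) = 12, d(97) = 2, d(98) = 6, d(99) = 6, d(100) = 9, d(101) = 2, d(102) = 8, d(103) = 2, d(104) = 8, d(105) = 8, d(106) = 4, d(107) = 2, d(108) = 12, d(109) = 2, d(110) = 8, d(111) = 4, d(112) = 10, d(113) = 2, d(114) = 8, d(115) = 4, d(116) = 6, d(117) = 6, d(118) = 4, d(119) = 4, d(120) = 16, d(121) = 3, d(122) = 4, d(123) = 4, d(124) = 6, d(125) = 4, d(126) = 12, d(127) = 2, d(128) = 8, d(129) = 4, d(130) = 8, d(131) = 2, d(132) = 12, d(133) = 4, d(134) = 4, d(135) = 8, d(136) = 8, d(137) = 2, d(138) = 8, d(139) = 2, d(140) = 12, d(141) = 4, d(142) = 4, d(143) = 4, d(144) = 15, d(145) = 4, d(146) = 4, d(147) = 6, d(148) = 6, d(149) = 2, d(150) = 12, d(151) = 2, d(152) = 8, d(153) = 6. Summing all 153 values: 796. (Dirichlet's divisor formula: Σ_{n ≤ x} d(n) = x ln(x) + (2γ − 1) x + O(√x). For x = 153, the asymptotic estimate is ≈ 793.28.)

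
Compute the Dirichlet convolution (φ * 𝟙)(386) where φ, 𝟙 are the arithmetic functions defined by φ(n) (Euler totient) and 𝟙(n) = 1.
(φ * 𝟙)(386) = 386

Divisors of 386: [1, 2, 193, 386]. For each d | 386:
  d = 1: φ(1) · 𝟙(386/1) = 1 · 1 = 1
  d = 2: φ(2) · 𝟙(386/2) = 1 · 1 = 1
  d = 193: φ(193) · 𝟙(386/193) = 192 · 1 = 192
  d = 386: φ(386) · 𝟙(386/386) = 192 · 1 = 192
Summing: (φ * 𝟙)(386) = 1 + 1 + 192 + 192 = 386.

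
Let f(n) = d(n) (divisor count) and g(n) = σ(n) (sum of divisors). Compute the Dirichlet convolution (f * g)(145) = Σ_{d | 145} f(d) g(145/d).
(d * σ)(145) = 256

Divisors of 145: [1, 5, 29, 145]. For each d | 145:
  d = 1: d(1) · σ(145/1) = 1 · 180 = 180
  d = 5: d(5) · σ(145/5) = 2 · 30 = 60
  d = 29: d(29) · σ(145/29) = 2 · 6 = 12
  d = 145: d(145) · σ(145/145) = 4 · 1 = 4
Summing: (d * σ)(145) = 180 + 60 + 12 + 4 = 256.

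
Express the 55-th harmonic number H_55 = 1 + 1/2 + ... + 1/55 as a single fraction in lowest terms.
H_55 = 251499286680120823312889/54749786241679275146400

Direct summation: H_55 = 1 + 1/2 + ... + 1/55. The least common denominator is lcm(1, ..., 55) = 164249358725037825439200; over this denominator the numerator is 164249358725037825439200 + 82124679362518912719600 + 54749786241679275146400 + 41062339681259456359800 + 32849871745007565087840 + 27374893120839637573200 + 23464194103576832205600 + 20531169840629728179900 + 18249928747226425048800 + 16424935872503782543920 + 14931759884094347767200 + 13687446560419818786600 + 12634566055772140418400 + 11732097051788416102800 + 10949957248335855029280 + 10265584920314864089950 + 9661726983825754437600 + 9124964373613212524400 + 8644703090791464496800 + 8212467936251891271960 + 7821398034525610735200 + 7465879942047173883600 + 7141276466305992410400 + 6843723280209909393300 + 6569974349001513017568 + 6317283027886070209200 + 6083309582408808349600 + 5866048525894208051400 + 5663770990518545704800 + 5474978624167927514640 + 5298366410485091143200 + 5132792460157432044975 + 4977253294698115922400 + 4830863491912877218800 + 4692838820715366441120 + 4562482186806606262200 + 4439171857433454741600 + 4322351545395732248400 + 4211522018590713472800 + 4106233968125945635980 + 4006081920122873791200 + 3910699017262805367600 + 3819752528489251754400 + 3732939971023586941800 + 3649985749445285009760 + 3570638233152996205200 + 3494667206915698413600 + 3421861640104954696650 + 3352027729082404600800 + 3284987174500756508784 + 3220575661275251479200 + 3158641513943035104600 + 3099044504245996706400 + 3041654791204404174800 + 2986351976818869553440 = 754497860040362469938667, so H_55 = 754497860040362469938667/164249358725037825439200; reducing by gcd(754497860040362469938667, 164249358725037825439200) = 3 gives 251499286680120823312889/54749786241679275146400 ≈ 4.59361. (The PNT-adjacent estimate ln(55) + γ ≈ 4.58455 matches within O(1/n).)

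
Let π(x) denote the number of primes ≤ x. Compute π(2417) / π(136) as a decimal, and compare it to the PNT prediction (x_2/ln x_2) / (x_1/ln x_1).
π(2417)/π(136) = 359/32 ≈ 11.2188;  PNT prediction ≈ 11.2073.

π(136) = 32 and π(2417) = 359, so π(2417)/π(136) ≈ 11.2188. The PNT-predicted ratio is (2417/ln(2417)) / (136/ln(136)) ≈ 11.2073. The two agree to within a few percent, as expected.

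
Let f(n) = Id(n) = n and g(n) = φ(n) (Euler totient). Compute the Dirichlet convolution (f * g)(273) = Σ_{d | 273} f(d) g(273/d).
(Id * φ)(273) = 1625

Divisors of 273: [1, 3, 7, 13, 21, 39, 91, 273]. For each d | 273:
  d = 1: Id(1) · φ(273/1) = 1 · 144 = 144
  d = 3: Id(3) · φ(273/3) = 3 · 72 = 216
  d = 7: Id(7) · φ(273/7) = 7 · 24 = 168
  d = 13: Id(13) · φ(273/13) = 13 · 12 = 156
  d = 21: Id(21) · φ(273/21) = 21 · 12 = 252
  d = 39: Id(39) · φ(273/39) = 39 · 6 = 234
  d = 91: Id(91) · φ(273/91) = 91 · 2 = 182
  d = 273: Id(273) · φ(273/273) = 273 · 1 = 273
Summing: (Id * φ)(273) = 144 + 216 + 168 + 156 + 252 + 234 + 182 + 273 = 1625.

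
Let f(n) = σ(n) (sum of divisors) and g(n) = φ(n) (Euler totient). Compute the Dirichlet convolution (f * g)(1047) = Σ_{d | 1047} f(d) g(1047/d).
(σ * φ)(1047) = 4188

Divisors of 1047: [1, 3, 349, 1047]. For each d | 1047:
  d = 1: σ(1) · φ(1047/1) = 1 · 696 = 696
  d = 3: σ(3) · φ(1047/3) = 4 · 348 = 1392
  d = 349: σ(349) · φ(1047/349) = 350 · 2 = 700
  d = 1047: σ(1047) · φ(1047/1047) = 1400 · 1 = 1400
Summing: (σ * φ)(1047) = 696 + 1392 + 700 + 1400 = 4188.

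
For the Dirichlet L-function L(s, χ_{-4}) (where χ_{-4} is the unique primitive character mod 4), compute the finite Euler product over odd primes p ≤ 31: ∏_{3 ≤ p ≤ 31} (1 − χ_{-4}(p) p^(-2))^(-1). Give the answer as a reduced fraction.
∏ = 70163108671177093/76623095660544000

The odd primes p ≤ 31 are [3, 5, 7, 11, 13, 17, 19, 23, 29, 31]. For each, χ(p) = 1 if p ≡ 1 mod 4, χ(p) = −1 if p ≡ 3 mod 4. Taking (1 − χ(p)/p^2)^(-1) = p^2/(p^2 − χ(p)): (1 − (-1)/3^2)^(-1) · (1 − (1)/5^2)^(-1) · (1 − (-1)/7^2)^(-1) · (1 − (-1)/11^2)^(-1) · (1 − (1)/13^2)^(-1) · (1 − (1)/17^2)^(-1) · (1 − (-1)/19^2)^(-1) · (1 − (-1)/23^2)^(-1) · (1 − (1)/29^2)^(-1) · (1 − (-1)/31^2)^(-1) = 70163108671177093/76623095660544000.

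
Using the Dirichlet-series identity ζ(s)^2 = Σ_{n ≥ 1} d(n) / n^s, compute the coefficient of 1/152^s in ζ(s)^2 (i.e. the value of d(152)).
d(152) = 8

ζ(s)^2 = (Σ 1/m^s)(Σ 1/k^s). The coefficient of 1/n^s in the product is the number of ordered pairs (m, k) with mk = n, which equals d(n). For n = 152, divisors are [1, 2, 4, 8, 19, 38, 76, 152], so d(152) = 8.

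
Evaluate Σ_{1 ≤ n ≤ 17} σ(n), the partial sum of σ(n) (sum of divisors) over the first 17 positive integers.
Σ_{n ≤ 17} σ(n) = 238

Compute σ(n) for each 1 ≤ n ≤ 17: σ(1) = 1, σ(2) = 3, σ(3) = 4, σ(4) = 7, σ(5) = 6, σ(6) = 12, σ(7) = 8, σ(8) = 15, σ(9) = 13, σ(10) = 18, σ(11) = 12, σ(12) = 28, σ(13) = 14, σ(14) = 24, σ(15) = 24, σ(16) = 31, σ(17) = 18. Summing all 17 values: 238. (Average order: Σ_{n ≤ x} σ(n) ~ (π²/12) x². For x = 17, (π²/12)·17² ≈ 237.69.)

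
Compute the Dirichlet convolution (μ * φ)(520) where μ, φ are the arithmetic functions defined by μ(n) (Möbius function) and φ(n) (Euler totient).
(μ * φ)(520) = 66

Divisors of 520: [1, 2, 4, 5, 8, 10, 13, 20, 26, 40, 52, 65, 104, 130, 260, 520]. For each d | 520:
  d = 1: μ(1) · φ(520/1) = 1 · 192 = 192
  d = 2: μ(2) · φ(520/2) = -1 · 96 = -96
  d = 4: μ(4) · φ(520/4) = 0 · 48 = 0
  d = 5: μ(5) · φ(520/5) = -1 · 48 = -48
  d = 8: μ(8) · φ(520/8) = 0 · 48 = 0
  d = 10: μ(10) · φ(520/10) = 1 · 24 = 24
  d = 13: μ(13) · φ(520/13) = -1 · 16 = -16
  d = 20: μ(20) · φ(520/20) = 0 · 12 = 0
  d = 26: μ(26) · φ(520/26) = 1 · 8 = 8
  d = 40: μ(40) · φ(520/40) = 0 · 12 = 0
  d = 52: μ(52) · φ(520/52) = 0 · 4 = 0
  d = 65: μ(65) · φ(520/65) = 1 · 4 = 4
  d = 104: μ(104) · φ(520/104) = 0 · 4 = 0
  d = 130: μ(130) · φ(520/130) = -1 · 2 = -2
  d = 260: μ(260) · φ(520/260) = 0 · 1 = 0
  d = 520: μ(520) · φ(520/520) = 0 · 1 = 0
Summing: (μ * φ)(520) = 192 + -96 + 0 + -48 + 0 + 24 + -16 + 0 + 8 + 0 + 0 + 4 + 0 + -2 + 0 + 0 = 66.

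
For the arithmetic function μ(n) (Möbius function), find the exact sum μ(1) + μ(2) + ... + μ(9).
Σ_{n ≤ 9} μ(n) = -2

Compute μ(n) for each 1 ≤ n ≤ 9: μ(1) = 1, μ(2) = -1, μ(3) = -1, μ(4) = 0, μ(5) = -1, μ(6) = 1, μ(7) = -1, μ(8) = 0, μ(9) = 0. Summing all 9 values: -2. (Mertens function M(x) = Σ_{n ≤ x} μ(n); on average M(x) should be small (PNT ⟺ M(x) = o(x)).)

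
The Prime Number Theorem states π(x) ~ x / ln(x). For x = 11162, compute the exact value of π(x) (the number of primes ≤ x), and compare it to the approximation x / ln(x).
π(11162) = 1352;  x/ln(x) ≈ 1197.60;  relative error ≈ 11.42%.

Directly count primes up to 11162: π(11162) = 1352. The PNT approximation gives 11162/ln(11162) ≈ 11162/9.32027 ≈ 1197.60. Relative error (π(x) − x/ln(x)) / π(x) ≈ 11.42%; the approximation is known to undercount slightly (Li(x) is a better estimate).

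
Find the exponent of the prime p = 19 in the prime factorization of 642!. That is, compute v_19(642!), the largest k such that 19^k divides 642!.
v_19(642!) = 34

Legendre's formula: v_p(n!) = Σ_{k ≥ 1} ⌊n / p^k⌋. For p = 19, n = 642, the terms are:
  ⌊642/19^1⌋ = ⌊642/19⌋ = 33
  ⌊642/19^2⌋ = ⌊642/361⌋ = 1
(the next term ⌊642/19^3⌋ = 0, terminating the sum). Summing: v_19(642!) = 33 + 1 = 34.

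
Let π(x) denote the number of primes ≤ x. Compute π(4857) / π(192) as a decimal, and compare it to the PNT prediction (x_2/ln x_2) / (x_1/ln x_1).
π(4857)/π(192) = 650/43 ≈ 15.1163;  PNT prediction ≈ 15.6686.

π(192) = 43 and π(4857) = 650, so π(4857)/π(192) ≈ 15.1163. The PNT-predicted ratio is (4857/ln(4857)) / (192/ln(192)) ≈ 15.6686. The two agree to within a few percent, as expected.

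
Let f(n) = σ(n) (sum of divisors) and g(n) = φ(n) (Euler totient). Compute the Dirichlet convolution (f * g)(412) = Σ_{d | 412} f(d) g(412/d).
(σ * φ)(412) = 2472

Divisors of 412: [1, 2, 4, 103, 206, 412]. For each d | 412:
  d = 1: σ(1) · φ(412/1) = 1 · 204 = 204
  d = 2: σ(2) · φ(412/2) = 3 · 102 = 306
  d = 4: σ(4) · φ(412/4) = 7 · 102 = 714
  d = 103: σ(103) · φ(412/103) = 104 · 2 = 208
  d = 206: σ(206) · φ(412/206) = 312 · 1 = 312
  d = 412: σ(412) · φ(412/412) = 728 · 1 = 728
Summing: (σ * φ)(412) = 204 + 306 + 714 + 208 + 312 + 728 = 2472.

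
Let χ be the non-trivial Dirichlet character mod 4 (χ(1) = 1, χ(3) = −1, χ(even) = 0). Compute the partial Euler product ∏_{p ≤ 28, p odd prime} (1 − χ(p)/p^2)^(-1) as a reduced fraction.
∏ = 7900068038863/8628726988800

The odd primes p ≤ 28 are [3, 5, 7, 11, 13, 17, 19, 23]. For each, χ(p) = 1 if p ≡ 1 mod 4, χ(p) = −1 if p ≡ 3 mod 4. Taking (1 − χ(p)/p^2)^(-1) = p^2/(p^2 − χ(p)): (1 − (-1)/3^2)^(-1) · (1 − (1)/5^2)^(-1) · (1 − (-1)/7^2)^(-1) · (1 − (-1)/11^2)^(-1) · (1 − (1)/13^2)^(-1) · (1 − (1)/17^2)^(-1) · (1 − (-1)/19^2)^(-1) · (1 − (-1)/23^2)^(-1) = 7900068038863/8628726988800.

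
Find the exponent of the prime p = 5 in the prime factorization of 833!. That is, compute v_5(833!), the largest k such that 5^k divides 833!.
v_5(833!) = 206

Legendre's formula: v_p(n!) = Σ_{k ≥ 1} ⌊n / p^k⌋. For p = 5, n = 833, the terms are:
  ⌊833/5^1⌋ = ⌊833/5⌋ = 166
  ⌊833/5^2⌋ = ⌊833/25⌋ = 33
  ⌊833/5^3⌋ = ⌊833/125⌋ = 6
  ⌊833/5^4⌋ = ⌊833/625⌋ = 1
(the next term ⌊833/5^5⌋ = 0, terminating the sum). Summing: v_5(833!) = 166 + 33 + 6 + 1 = 206.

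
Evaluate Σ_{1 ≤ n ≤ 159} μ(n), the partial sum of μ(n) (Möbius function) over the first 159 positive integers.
Σ_{n ≤ 159} μ(n) = 0

Compute μ(n) for each 1 ≤ n ≤ 159: μ(1) = 1, μ(2) = -1, μ(3) = -1, μ(4) = 0, μ(5) = -1, μ(6) = 1, μ(7) = -1, μ(8) = 0, μ(9) = 0, μ(10) = 1, μ(11) = -1, μ(12) = 0, μ(13) = -1, μ(14) = 1, μ(15) = 1, μ(16) = 0, μ(17) = -1, μ(18) = 0, μ(19) = -1, μ(20) = 0, μ(21) = 1, μ(22) = 1, μ(23) = -1, μ(24) = 0, μ(25) = 0, μ(26) = 1, μ(27) = 0, μ(28) = 0, μ(29) = -1, μ(30) = -1, μ(31) = -1, μ(32) = 0, μ(33) = 1, μ(34) = 1, μ(35) = 1, μ(36) = 0, μ(37) = -1, μ(38) = 1, μ(39) = 1, μ(40) = 0, μ(41) = -1, μ(42) = -1, μ(43) = -1, μ(44) = 0, μ(45) = 0, μ(46) = 1, μ(47) = -1, μ(48) = 0, μ(49) = 0, μ(50) = 0, μ(51) = 1, μ(52) = 0, μ(53) = -1, μ(54) = 0, μ(55) = 1, μ(56) = 0, μ(57) = 1, μ(58) = 1, μ(59) = -1, μ(60) = 0, μ(61) = -1, μ(62) = 1, μ(63) = 0, μ(64) = 0, μ(65) = 1, μ(66) = -1, μ(67) = -1, μ(68) = 0, μ(69) = 1, μ(70) = -1, μ(71) = -1, μ(72) = 0, μ(73) = -1, μ(74) = 1, μ(75) = 0, μ(76) = 0, μ(77) = 1, μ(78) = -1, μ(79) = -1, μ(80) = 0, μ(81) = 0, μ(82) = 1, μ(83) = -1, μ(84) = 0, μ(85) = 1, μ(86) = 1, μ(87) = 1, μ(88) = 0, μ(89) = -1, μ(90) = 0, μ(91) = 1, μ(92) = 0, μ(93) = 1, μ(94) = 1, μ(95) = 1, μ(96) = 0, μ(97) = -1, μ(98) = 0, μ(99) = 0, μ(100) = 0, μ(101) = -1, μ(102) = -1, μ(103) = -1, μ(104) = 0, μ(105) = -1, μ(106) = 1, μ(107) = -1, μ(108) = 0, μ(109) = -1, μ(110) = -1, μ(111) = 1, μ(112) = 0, μ(113) = -1, μ(114) = -1, μ(115) = 1, μ(116) = 0, μ(117) = 0, μ(118) = 1, μ(119) = 1, μ(120) = 0, μ(121) = 0, μ(122) = 1, μ(123) = 1, μ(124) = 0, μ(125) = 0, μ(126) = 0, μ(127) = -1, μ(128) = 0, μ(129) = 1, μ(130) = -1, μ(131) = -1, μ(132) = 0, μ(133) = 1, μ(134) = 1, μ(135) = 0, μ(136) = 0, μ(137) = -1, μ(138) = -1, μ(139) = -1, μ(140) = 0, μ(141) = 1, μ(142) = 1, μ(143) = 1, μ(144) = 0, μ(145) = 1, μ(146) = 1, μ(147) = 0, μ(148) = 0, μ(149) = -1, μ(150) = 0, μ(151) = -1, μ(152) = 0, μ(153) = 0, μ(154) = -1, μ(155) = 1, μ(156) = 0, μ(157) = -1, μ(158) = 1, μ(159) = 1. Summing all 159 values: 0. (Mertens function M(x) = Σ_{n ≤ x} μ(n); on average M(x) should be small (PNT ⟺ M(x) = o(x)).)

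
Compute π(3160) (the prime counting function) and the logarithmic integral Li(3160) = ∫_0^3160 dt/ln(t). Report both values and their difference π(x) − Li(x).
π(3160) = 446;  Li(3160) ≈ 462.68;  π(x) − Li(x) ≈ -16.68.

Direct count of primes ≤ 3160 gives π(3160) = 446. Numerical evaluation of the logarithmic integral gives Li(3160) ≈ 462.68. The difference π(x) − Li(x) ≈ -16.68 is typically negative for small/moderate x (Li(x) overestimates), though Littlewood's theorem shows this sign changes infinitely often.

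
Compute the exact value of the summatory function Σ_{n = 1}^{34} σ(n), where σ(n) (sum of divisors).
Σ_{n ≤ 34} σ(n) = 959

Compute σ(n) for each 1 ≤ n ≤ 34: σ(1) = 1, σ(2) = 3, σ(3) = 4, σ(4) = 7, σ(5) = 6, σ(6) = 12, σ(7) = 8, σ(8) = 15, σ(9) = 13, σ(10) = 18, σ(11) = 12, σ(12) = 28, σ(13) = 14, σ(14) = 24, σ(15) = 24, σ(16) = 31, σ(17) = 18, σ(18) = 39, σ(19) = 20, σ(20) = 42, σ(21) = 32, σ(22) = 36, σ(23) = 24, σ(24) = 60, σ(25) = 31, σ(26) = 42, σ(27) = 40, σ(28) = 56, σ(29) = 30, σ(30) = 72, σ(31) = 32, σ(32) = 63, σ(33) = 48, σ(34) = 54. Summing all 34 values: 959. (Average order: Σ_{n ≤ x} σ(n) ~ (π²/12) x². For x = 34, (π²/12)·34² ≈ 950.77.)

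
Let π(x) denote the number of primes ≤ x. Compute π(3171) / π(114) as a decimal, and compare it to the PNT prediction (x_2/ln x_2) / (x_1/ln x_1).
π(3171)/π(114) = 449/30 ≈ 14.9667;  PNT prediction ≈ 16.3414.

π(114) = 30 and π(3171) = 449, so π(3171)/π(114) ≈ 14.9667. The PNT-predicted ratio is (3171/ln(3171)) / (114/ln(114)) ≈ 16.3414. The two agree to within a few percent, as expected.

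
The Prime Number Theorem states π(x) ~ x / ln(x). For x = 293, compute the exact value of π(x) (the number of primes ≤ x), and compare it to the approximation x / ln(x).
π(293) = 62;  x/ln(x) ≈ 51.58;  relative error ≈ 16.80%.

Directly count primes up to 293: π(293) = 62. The PNT approximation gives 293/ln(293) ≈ 293/5.68017 ≈ 51.58. Relative error (π(x) − x/ln(x)) / π(x) ≈ 16.80%; the approximation is known to undercount slightly (Li(x) is a better estimate).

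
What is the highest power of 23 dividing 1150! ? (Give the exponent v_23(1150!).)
v_23(1150!) = 52

Legendre's formula: v_p(n!) = Σ_{k ≥ 1} ⌊n / p^k⌋. For p = 23, n = 1150, the terms are:
  ⌊1150/23^1⌋ = ⌊1150/23⌋ = 50
  ⌊1150/23^2⌋ = ⌊1150/529⌋ = 2
(the next term ⌊1150/23^3⌋ = 0, terminating the sum). Summing: v_23(1150!) = 50 + 2 = 52.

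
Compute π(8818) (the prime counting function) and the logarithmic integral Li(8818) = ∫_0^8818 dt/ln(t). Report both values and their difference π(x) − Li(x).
π(8818) = 1097;  Li(8818) ≈ 1116.94;  π(x) − Li(x) ≈ -19.94.

Direct count of primes ≤ 8818 gives π(8818) = 1097. Numerical evaluation of the logarithmic integral gives Li(8818) ≈ 1116.94. The difference π(x) − Li(x) ≈ -19.94 is typically negative for small/moderate x (Li(x) overestimates), though Littlewood's theorem shows this sign changes infinitely often.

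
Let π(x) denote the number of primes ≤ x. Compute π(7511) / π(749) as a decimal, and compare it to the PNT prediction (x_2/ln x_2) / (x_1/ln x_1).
π(7511)/π(749) = 951/132 ≈ 7.2045;  PNT prediction ≈ 7.4375.

π(749) = 132 and π(7511) = 951, so π(7511)/π(749) ≈ 7.2045. The PNT-predicted ratio is (7511/ln(7511)) / (749/ln(749)) ≈ 7.4375. The two agree to within a few percent, as expected.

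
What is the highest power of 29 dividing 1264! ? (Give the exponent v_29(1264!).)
v_29(1264!) = 44

Legendre's formula: v_p(n!) = Σ_{k ≥ 1} ⌊n / p^k⌋. For p = 29, n = 1264, the terms are:
  ⌊1264/29^1⌋ = ⌊1264/29⌋ = 43
  ⌊1264/29^2⌋ = ⌊1264/841⌋ = 1
(the next term ⌊1264/29^3⌋ = 0, terminating the sum). Summing: v_29(1264!) = 43 + 1 = 44.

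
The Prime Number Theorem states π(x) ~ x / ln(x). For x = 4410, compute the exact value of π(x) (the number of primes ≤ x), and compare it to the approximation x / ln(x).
π(4410) = 600;  x/ln(x) ≈ 525.52;  relative error ≈ 12.41%.

Directly count primes up to 4410: π(4410) = 600. The PNT approximation gives 4410/ln(4410) ≈ 4410/8.39163 ≈ 525.52. Relative error (π(x) − x/ln(x)) / π(x) ≈ 12.41%; the approximation is known to undercount slightly (Li(x) is a better estimate).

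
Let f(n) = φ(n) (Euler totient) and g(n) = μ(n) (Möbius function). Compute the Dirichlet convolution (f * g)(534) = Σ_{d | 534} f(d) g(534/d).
(φ * μ)(534) = 0

Divisors of 534: [1, 2, 3, 6, 89, 178, 267, 534]. For each d | 534:
  d = 1: φ(1) · μ(534/1) = 1 · -1 = -1
  d = 2: φ(2) · μ(534/2) = 1 · 1 = 1
  d = 3: φ(3) · μ(534/3) = 2 · 1 = 2
  d = 6: φ(6) · μ(534/6) = 2 · -1 = -2
  d = 89: φ(89) · μ(534/89) = 88 · 1 = 88
  d = 178: φ(178) · μ(534/178) = 88 · -1 = -88
  d = 267: φ(267) · μ(534/267) = 176 · -1 = -176
  d = 534: φ(534) · μ(534/534) = 176 · 1 = 176
Summing: (φ * μ)(534) = -1 + 1 + 2 + -2 + 88 + -88 + -176 + 176 = 0.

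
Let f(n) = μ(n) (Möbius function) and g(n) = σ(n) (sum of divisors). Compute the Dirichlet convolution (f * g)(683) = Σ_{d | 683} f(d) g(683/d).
(μ * σ)(683) = 683

Divisors of 683: [1, 683]. For each d | 683:
  d = 1: μ(1) · σ(683/1) = 1 · 684 = 684
  d = 683: μ(683) · σ(683/683) = -1 · 1 = -1
Summing: (μ * σ)(683) = 684 + -1 = 683.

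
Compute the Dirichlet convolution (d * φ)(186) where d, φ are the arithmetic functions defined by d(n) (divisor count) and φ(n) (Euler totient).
(d * φ)(186) = 384

Divisors of 186: [1, 2, 3, 6, 31, 62, 93, 186]. For each d | 186:
  d = 1: d(1) · φ(186/1) = 1 · 60 = 60
  d = 2: d(2) · φ(186/2) = 2 · 60 = 120
  d = 3: d(3) · φ(186/3) = 2 · 30 = 60
  d = 6: d(6) · φ(186/6) = 4 · 30 = 120
  d = 31: d(31) · φ(186/31) = 2 · 2 = 4
  d = 62: d(62) · φ(186/62) = 4 · 2 = 8
  d = 93: d(93) · φ(186/93) = 4 · 1 = 4
  d = 186: d(186) · φ(186/186) = 8 · 1 = 8
Summing: (d * φ)(186) = 60 + 120 + 60 + 120 + 4 + 8 + 4 + 8 = 384.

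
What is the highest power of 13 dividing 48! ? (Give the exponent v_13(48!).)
v_13(48!) = 3

Legendre's formula: v_p(n!) = Σ_{k ≥ 1} ⌊n / p^k⌋. For p = 13, n = 48, the terms are:
  ⌊48/13^1⌋ = ⌊48/13⌋ = 3
(the next term ⌊48/13^2⌋ = 0, terminating the sum). Summing: v_13(48!) = 3 = 3.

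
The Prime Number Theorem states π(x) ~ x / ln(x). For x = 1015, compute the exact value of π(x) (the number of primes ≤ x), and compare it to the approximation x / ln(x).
π(1015) = 170;  x/ln(x) ≈ 146.62;  relative error ≈ 13.75%.

Directly count primes up to 1015: π(1015) = 170. The PNT approximation gives 1015/ln(1015) ≈ 1015/6.92264 ≈ 146.62. Relative error (π(x) − x/ln(x)) / π(x) ≈ 13.75%; the approximation is known to undercount slightly (Li(x) is a better estimate).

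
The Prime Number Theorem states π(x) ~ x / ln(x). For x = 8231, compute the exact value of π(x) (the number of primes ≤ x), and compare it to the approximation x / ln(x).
π(8231) = 1032;  x/ln(x) ≈ 912.97;  relative error ≈ 11.53%.

Directly count primes up to 8231: π(8231) = 1032. The PNT approximation gives 8231/ln(8231) ≈ 8231/9.01566 ≈ 912.97. Relative error (π(x) − x/ln(x)) / π(x) ≈ 11.53%; the approximation is known to undercount slightly (Li(x) is a better estimate).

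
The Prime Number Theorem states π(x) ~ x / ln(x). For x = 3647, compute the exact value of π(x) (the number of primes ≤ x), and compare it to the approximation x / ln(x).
π(3647) = 510;  x/ln(x) ≈ 444.67;  relative error ≈ 12.81%.

Directly count primes up to 3647: π(3647) = 510. The PNT approximation gives 3647/ln(3647) ≈ 3647/8.20166 ≈ 444.67. Relative error (π(x) − x/ln(x)) / π(x) ≈ 12.81%; the approximation is known to undercount slightly (Li(x) is a better estimate).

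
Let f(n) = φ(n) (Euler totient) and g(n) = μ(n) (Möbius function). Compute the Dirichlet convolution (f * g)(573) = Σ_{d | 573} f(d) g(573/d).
(φ * μ)(573) = 189

Divisors of 573: [1, 3, 191, 573]. For each d | 573:
  d = 1: φ(1) · μ(573/1) = 1 · 1 = 1
  d = 3: φ(3) · μ(573/3) = 2 · -1 = -2
  d = 191: φ(191) · μ(573/191) = 190 · -1 = -190
  d = 573: φ(573) · μ(573/573) = 380 · 1 = 380
Summing: (φ * μ)(573) = 1 + -2 + -190 + 380 = 189.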